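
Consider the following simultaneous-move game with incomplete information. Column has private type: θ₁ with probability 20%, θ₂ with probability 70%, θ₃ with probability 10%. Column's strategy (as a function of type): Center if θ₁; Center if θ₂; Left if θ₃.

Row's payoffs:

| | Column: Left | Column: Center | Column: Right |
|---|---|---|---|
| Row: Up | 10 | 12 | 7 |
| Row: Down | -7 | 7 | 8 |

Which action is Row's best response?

Compute Row's expected payoff for each action, taking the expectation over Column's type.
E[Up] = 0.2·(12) + 0.7·(12) + 0.1·(10) = 11.8
E[Down] = 0.2·(7) + 0.7·(7) + 0.1·(-7) = 5.6
Best response: Up (11.8 is the largest).

Up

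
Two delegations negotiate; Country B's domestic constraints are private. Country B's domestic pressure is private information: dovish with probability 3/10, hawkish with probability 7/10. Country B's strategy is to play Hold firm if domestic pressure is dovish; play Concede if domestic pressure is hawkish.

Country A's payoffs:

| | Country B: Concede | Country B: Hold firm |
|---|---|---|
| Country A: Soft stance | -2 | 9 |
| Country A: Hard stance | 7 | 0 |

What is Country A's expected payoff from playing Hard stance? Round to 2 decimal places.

E[Hard stance] = 3/10·0 + 7/10·7 = 0 + 49/10 = 49/10

4.90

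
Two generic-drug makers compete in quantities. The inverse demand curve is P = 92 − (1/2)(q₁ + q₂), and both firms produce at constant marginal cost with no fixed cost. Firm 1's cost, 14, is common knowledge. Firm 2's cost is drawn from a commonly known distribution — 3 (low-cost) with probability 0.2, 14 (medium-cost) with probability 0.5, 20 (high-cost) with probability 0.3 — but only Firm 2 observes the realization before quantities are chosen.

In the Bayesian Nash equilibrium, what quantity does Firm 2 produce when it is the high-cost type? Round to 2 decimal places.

Type-c best response for Firm 2: q₂(c) = (92 − c) − q₁/2.
Firm 1 maximizes expected profit; its first-order condition is 92 − q₁ − (1/2)E[q₂] − 14 = 0.
Substituting E[q₂] and solving: E[c₂] = 13.6, so q₁ = (92 − 2·14 + 13.6)/(3/2) = 51.7333.
q₂(high-cost) = (92 − 20 − (1/2)·51.7333) = 46.1333.

46.13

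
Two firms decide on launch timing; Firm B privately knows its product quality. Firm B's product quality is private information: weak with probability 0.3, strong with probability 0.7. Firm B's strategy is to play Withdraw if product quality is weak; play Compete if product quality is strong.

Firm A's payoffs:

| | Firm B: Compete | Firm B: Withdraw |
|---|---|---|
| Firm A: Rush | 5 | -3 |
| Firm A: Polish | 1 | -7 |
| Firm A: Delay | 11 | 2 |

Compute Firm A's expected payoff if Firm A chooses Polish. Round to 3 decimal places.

-1.400

Take the expectation over Firm B's product quality, weighting each type's action by its prior probability.
E[Polish] = 0.3·(-7) + 0.7·1 = (-2.1) + 0.7 = -1.4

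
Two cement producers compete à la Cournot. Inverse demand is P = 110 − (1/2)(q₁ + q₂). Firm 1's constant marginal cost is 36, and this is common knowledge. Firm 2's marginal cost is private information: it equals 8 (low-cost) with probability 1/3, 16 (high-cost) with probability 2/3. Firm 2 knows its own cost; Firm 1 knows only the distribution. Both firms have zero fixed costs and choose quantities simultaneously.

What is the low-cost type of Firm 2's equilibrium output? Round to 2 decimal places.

Type-c best response for Firm 2: q₂(c) = (110 − c) − q₁/2.
Firm 1 maximizes expected profit; its first-order condition is 110 − q₁ − (1/2)E[q₂] − 36 = 0.
Substituting E[q₂] and solving: E[c₂] = 13.3333, so q₁ = (110 − 2·36 + 13.3333)/(3/2) = 34.2222.
q₂(low-cost) = (110 − 8 − (1/2)·34.2222) = 84.8889.

84.89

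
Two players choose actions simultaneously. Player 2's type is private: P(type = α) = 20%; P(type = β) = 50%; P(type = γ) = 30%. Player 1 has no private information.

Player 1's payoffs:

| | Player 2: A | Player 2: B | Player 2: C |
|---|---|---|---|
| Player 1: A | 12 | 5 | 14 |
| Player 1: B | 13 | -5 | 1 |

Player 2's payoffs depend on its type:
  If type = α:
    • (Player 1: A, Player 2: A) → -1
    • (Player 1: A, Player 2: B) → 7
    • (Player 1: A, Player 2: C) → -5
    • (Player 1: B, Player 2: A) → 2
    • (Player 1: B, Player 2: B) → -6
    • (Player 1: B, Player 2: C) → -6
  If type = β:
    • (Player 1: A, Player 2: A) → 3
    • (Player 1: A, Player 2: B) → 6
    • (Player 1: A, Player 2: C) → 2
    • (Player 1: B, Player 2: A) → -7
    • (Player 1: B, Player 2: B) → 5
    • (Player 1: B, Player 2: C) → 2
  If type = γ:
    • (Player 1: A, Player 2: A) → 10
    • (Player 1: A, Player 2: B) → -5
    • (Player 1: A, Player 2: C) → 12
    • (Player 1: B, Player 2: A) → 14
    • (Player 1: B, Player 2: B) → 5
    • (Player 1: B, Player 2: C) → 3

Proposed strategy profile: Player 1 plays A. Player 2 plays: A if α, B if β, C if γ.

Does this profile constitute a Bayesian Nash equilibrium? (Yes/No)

No

Player 1 plays A: E[A] = 0.2·(12) + 0.5·(5) + 0.3·(14) = 9.1; E[B] = 0.4. Best-responding. ✓
Player 2 (type α), facing A: A gives -1, B gives 7, C gives -5. Proposed A is not best — profitable deviation exists. ✗
Player 2 (type β), facing A: A gives 3, B gives 6, C gives 2. Proposed B is best. ✓
Player 2 (type γ), facing A: A gives 10, B gives -5, C gives 12. Proposed C is best. ✓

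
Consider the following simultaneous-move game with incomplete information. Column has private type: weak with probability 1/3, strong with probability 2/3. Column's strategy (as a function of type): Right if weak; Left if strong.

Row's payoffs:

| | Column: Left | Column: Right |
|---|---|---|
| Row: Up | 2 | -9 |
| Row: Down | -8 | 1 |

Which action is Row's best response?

Compute Row's expected payoff for each action, taking the expectation over Column's type.
E[Up] = 1/3·(-9) + 2/3·(2) = -5/3
E[Down] = 1/3·(1) + 2/3·(-8) = -5
Best response: Up (-5/3 is the largest).

Up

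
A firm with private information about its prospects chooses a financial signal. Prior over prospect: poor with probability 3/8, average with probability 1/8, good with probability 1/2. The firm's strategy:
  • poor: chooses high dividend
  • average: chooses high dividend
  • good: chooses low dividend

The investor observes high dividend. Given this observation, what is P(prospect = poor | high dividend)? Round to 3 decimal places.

0.750

P(high dividend) = (3/8)·1 + (1/8)·1 + (1/2)·0 = 1/2
P(poor | high dividend) = ((3/8)·1) / (1/2) = (3/8) / (1/2) = 3/4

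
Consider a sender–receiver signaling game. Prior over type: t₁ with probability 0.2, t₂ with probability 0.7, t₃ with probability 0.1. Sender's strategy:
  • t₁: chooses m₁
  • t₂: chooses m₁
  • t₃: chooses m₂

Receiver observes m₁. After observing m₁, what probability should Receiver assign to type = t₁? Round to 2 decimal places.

P(m₁) = 0.2·1 + 0.7·1 + 0.1·0 = 0.9
P(t₁ | m₁) = (0.2·1) / 0.9 = 0.2 / 0.9 = 0.222222

0.22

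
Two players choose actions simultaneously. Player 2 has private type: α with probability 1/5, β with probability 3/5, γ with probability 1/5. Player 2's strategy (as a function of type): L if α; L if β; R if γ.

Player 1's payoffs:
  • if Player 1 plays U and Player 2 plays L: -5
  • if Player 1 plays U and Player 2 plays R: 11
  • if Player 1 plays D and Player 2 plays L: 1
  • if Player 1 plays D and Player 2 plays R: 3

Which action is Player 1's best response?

D

E[U] = 1/5·(-5) + 3/5·(-5) + 1/5·(11) = -9/5
E[D] = 1/5·(1) + 3/5·(1) + 1/5·(3) = 7/5
Best response: D (7/5 is the largest).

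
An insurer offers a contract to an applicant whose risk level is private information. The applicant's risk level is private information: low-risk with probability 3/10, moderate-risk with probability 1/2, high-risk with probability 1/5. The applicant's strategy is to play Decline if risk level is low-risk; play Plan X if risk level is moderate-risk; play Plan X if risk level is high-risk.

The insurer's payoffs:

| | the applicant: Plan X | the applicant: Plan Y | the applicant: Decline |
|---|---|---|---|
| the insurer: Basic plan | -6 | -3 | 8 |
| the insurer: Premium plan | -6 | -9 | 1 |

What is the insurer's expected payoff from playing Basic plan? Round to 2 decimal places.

E[Basic plan] = 3/10·8 + 1/2·(-6) + 1/5·(-6) = 12/5 + (-3) + (-6/5) = -9/5

-1.80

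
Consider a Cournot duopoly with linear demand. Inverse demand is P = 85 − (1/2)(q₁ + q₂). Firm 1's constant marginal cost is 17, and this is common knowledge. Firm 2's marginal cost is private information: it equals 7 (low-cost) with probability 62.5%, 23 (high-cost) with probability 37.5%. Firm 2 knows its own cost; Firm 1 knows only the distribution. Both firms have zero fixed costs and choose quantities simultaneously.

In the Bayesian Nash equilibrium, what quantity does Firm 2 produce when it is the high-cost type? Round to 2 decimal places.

40.67

Type-c best response for Firm 2: q₂(c) = (85 − c) − q₁/2.
Firm 1 maximizes expected profit; its first-order condition is 85 − q₁ − (1/2)E[q₂] − 17 = 0.
Substituting E[q₂] and solving: E[c₂] = 13, so q₁ = (85 − 2·17 + 13)/(3/2) = 42.6667.
q₂(high-cost) = (85 − 23 − (1/2)·42.6667) = 40.6667.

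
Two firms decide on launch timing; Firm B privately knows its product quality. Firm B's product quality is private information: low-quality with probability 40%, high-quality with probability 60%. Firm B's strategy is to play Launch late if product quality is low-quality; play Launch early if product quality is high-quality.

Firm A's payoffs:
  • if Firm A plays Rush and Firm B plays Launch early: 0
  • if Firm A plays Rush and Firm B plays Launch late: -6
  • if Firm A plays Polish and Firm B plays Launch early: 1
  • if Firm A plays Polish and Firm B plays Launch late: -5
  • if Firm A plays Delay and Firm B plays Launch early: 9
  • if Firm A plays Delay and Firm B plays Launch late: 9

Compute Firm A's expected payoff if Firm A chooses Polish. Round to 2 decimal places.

-1.40

E[Polish] = 0.4·(-5) + 0.6·1 = (-2) + 0.6 = -1.4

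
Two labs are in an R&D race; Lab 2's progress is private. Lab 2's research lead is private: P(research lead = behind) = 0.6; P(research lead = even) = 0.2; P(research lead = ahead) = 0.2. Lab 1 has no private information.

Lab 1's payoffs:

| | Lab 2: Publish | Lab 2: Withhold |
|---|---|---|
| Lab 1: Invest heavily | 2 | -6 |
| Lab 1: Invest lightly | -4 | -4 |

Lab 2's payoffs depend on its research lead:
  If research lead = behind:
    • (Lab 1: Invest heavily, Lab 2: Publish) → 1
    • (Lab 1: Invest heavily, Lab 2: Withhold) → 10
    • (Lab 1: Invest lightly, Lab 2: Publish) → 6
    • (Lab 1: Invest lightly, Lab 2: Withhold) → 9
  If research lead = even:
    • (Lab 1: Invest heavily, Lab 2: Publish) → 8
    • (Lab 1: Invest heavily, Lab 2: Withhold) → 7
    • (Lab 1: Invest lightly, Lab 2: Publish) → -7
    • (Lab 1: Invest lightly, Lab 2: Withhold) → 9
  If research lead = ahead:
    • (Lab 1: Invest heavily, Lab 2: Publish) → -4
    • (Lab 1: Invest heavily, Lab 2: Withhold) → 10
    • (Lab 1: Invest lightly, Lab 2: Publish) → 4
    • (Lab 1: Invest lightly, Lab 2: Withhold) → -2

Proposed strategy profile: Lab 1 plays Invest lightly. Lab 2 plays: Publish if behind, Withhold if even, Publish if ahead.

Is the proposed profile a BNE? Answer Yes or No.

Lab 1 plays Invest lightly: E[Invest lightly] = 0.6·(-4) + 0.2·(-4) + 0.2·(-4) = -4; E[Invest heavily] = 0.4. Not best-responding. ✗
Lab 2 (research lead behind), facing Invest lightly: Publish gives 6, Withhold gives 9. Proposed Publish is not best — profitable deviation exists. ✗
Lab 2 (research lead even), facing Invest lightly: Publish gives -7, Withhold gives 9. Proposed Withhold is best. ✓
Lab 2 (research lead ahead), facing Invest lightly: Publish gives 4, Withhold gives -2. Proposed Publish is best. ✓

No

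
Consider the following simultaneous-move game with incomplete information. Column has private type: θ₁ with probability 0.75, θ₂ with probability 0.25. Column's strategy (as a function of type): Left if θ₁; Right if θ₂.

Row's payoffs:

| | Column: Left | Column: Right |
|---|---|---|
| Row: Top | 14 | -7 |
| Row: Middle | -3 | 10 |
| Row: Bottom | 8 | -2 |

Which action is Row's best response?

Compute Row's expected payoff for each action, taking the expectation over Column's type.
E[Top] = 0.75·(14) + 0.25·(-7) = 8.75
E[Middle] = 0.75·(-3) + 0.25·(10) = 0.25
E[Bottom] = 0.75·(8) + 0.25·(-2) = 5.5
Best response: Top (8.75 is the largest).

Top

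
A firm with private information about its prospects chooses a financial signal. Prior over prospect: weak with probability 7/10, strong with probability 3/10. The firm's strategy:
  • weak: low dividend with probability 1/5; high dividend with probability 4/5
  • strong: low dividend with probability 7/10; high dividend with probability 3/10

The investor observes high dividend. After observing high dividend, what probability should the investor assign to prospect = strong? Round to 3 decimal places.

0.138

Apply Bayes' rule using the sender's strategy as the likelihood.
P(high dividend) = (7/10)·(4/5) + (3/10)·(3/10) = 13/20
P(strong | high dividend) = ((3/10)·(3/10)) / (13/20) = (9/100) / (13/20) = 9/65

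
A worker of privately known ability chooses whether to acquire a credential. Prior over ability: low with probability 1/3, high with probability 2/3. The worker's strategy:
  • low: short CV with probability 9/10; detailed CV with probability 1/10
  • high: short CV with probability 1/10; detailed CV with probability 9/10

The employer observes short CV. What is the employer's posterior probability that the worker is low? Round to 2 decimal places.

0.82

P(short CV) = (1/3)·(9/10) + (2/3)·(1/10) = 11/30
P(low | short CV) = ((1/3)·(9/10)) / (11/30) = (3/10) / (11/30) = 9/11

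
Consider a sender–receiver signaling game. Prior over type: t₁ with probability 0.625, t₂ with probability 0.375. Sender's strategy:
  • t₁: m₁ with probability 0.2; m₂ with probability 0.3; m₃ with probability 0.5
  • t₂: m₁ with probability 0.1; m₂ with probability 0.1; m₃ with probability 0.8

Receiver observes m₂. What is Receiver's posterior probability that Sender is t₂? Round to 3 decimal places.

Apply Bayes' rule using the sender's strategy as the likelihood.
P(m₂) = 0.625·0.3 + 0.375·0.1 = 0.225
P(t₂ | m₂) = (0.375·0.1) / 0.225 = 0.0375 / 0.225 = 0.166667

0.167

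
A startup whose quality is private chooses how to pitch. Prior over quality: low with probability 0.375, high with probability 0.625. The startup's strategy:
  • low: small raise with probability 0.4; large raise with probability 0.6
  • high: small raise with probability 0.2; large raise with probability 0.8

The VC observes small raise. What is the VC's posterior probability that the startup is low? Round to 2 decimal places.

0.55

P(small raise) = 0.375·0.4 + 0.625·0.2 = 0.275
P(low | small raise) = (0.375·0.4) / 0.275 = 0.15 / 0.275 = 0.545455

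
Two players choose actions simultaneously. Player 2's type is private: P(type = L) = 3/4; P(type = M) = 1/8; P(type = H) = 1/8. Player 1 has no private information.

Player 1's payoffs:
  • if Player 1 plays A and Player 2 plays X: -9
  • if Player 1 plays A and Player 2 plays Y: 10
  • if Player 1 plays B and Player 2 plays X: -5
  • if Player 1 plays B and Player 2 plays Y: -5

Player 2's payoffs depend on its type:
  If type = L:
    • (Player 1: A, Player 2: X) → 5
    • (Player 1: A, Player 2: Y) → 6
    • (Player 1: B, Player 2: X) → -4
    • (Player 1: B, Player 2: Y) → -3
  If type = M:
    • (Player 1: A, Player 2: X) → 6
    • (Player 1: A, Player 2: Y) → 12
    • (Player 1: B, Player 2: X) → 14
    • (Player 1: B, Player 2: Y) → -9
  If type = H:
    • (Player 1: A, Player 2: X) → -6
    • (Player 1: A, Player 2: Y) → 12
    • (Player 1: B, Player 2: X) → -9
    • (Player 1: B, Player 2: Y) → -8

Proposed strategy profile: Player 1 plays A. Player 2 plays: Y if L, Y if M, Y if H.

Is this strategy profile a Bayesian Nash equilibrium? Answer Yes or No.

Player 1 plays A: E[A] = 3/4·(10) + 1/8·(10) + 1/8·(10) = 10; E[B] = -5. Best-responding. ✓
Player 2 (type L), facing A: X gives 5, Y gives 6. Proposed Y is best. ✓
Player 2 (type M), facing A: X gives 6, Y gives 12. Proposed Y is best. ✓
Player 2 (type H), facing A: X gives -6, Y gives 12. Proposed Y is best. ✓

Yes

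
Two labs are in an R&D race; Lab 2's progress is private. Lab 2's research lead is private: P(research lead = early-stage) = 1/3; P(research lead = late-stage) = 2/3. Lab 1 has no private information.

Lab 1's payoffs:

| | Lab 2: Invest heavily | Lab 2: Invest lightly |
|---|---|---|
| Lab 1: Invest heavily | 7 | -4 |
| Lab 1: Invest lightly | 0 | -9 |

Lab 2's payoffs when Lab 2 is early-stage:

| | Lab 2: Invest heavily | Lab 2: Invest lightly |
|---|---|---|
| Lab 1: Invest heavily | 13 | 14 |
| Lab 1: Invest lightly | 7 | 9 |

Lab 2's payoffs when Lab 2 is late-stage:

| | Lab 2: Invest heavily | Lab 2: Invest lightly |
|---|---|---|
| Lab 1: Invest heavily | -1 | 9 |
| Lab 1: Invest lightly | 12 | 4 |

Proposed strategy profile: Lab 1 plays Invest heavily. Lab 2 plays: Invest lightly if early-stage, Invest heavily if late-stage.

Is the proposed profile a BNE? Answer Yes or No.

No

Lab 1 plays Invest heavily: E[Invest heavily] = 1/3·(-4) + 2/3·(7) = 10/3; E[Invest lightly] = -3. Best-responding. ✓
Lab 2 (research lead early-stage), facing Invest heavily: Invest heavily gives 13, Invest lightly gives 14. Proposed Invest lightly is best. ✓
Lab 2 (research lead late-stage), facing Invest heavily: Invest heavily gives -1, Invest lightly gives 9. Proposed Invest heavily is not best — profitable deviation exists. ✗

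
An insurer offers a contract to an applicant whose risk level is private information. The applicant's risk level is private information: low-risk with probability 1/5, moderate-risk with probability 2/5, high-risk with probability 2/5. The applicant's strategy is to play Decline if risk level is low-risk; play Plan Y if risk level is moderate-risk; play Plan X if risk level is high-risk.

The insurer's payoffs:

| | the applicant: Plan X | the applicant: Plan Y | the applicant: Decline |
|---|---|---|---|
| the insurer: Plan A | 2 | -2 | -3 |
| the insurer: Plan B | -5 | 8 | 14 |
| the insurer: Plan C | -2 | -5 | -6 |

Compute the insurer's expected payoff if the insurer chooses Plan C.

-4

E[Plan C] = 1/5·(-6) + 2/5·(-5) + 2/5·(-2) = (-6/5) + (-2) + (-4/5) = -4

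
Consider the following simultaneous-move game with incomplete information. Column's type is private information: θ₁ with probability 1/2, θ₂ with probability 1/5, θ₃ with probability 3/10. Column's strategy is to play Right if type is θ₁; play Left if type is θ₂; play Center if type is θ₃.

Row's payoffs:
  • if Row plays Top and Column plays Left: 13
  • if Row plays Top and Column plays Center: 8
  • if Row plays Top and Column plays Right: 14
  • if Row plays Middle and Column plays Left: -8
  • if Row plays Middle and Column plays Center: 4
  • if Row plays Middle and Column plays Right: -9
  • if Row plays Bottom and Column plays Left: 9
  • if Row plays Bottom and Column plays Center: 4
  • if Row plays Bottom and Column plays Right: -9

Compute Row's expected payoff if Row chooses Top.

12

E[Top] = 1/2·14 + 1/5·13 + 3/10·8 = 7 + 13/5 + 12/5 = 12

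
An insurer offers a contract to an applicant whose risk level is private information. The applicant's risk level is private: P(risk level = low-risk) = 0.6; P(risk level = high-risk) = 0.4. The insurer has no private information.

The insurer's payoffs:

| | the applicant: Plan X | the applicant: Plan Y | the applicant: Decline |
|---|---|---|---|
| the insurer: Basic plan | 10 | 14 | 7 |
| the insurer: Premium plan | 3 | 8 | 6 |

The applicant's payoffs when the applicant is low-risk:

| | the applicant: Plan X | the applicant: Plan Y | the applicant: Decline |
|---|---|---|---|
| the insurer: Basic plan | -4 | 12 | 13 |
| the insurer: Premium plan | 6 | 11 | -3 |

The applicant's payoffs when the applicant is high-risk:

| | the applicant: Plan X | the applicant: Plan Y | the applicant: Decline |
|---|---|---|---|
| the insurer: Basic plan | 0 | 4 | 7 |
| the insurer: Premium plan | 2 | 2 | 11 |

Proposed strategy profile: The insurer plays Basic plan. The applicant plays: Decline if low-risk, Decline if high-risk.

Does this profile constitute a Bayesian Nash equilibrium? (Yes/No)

The insurer plays Basic plan: E[Basic plan] = 0.6·(7) + 0.4·(7) = 7; E[Premium plan] = 6. Best-responding. ✓
The applicant (risk level low-risk), facing Basic plan: Plan X gives -4, Plan Y gives 12, Decline gives 13. Proposed Decline is best. ✓
The applicant (risk level high-risk), facing Basic plan: Plan X gives 0, Plan Y gives 4, Decline gives 7. Proposed Decline is best. ✓

Yes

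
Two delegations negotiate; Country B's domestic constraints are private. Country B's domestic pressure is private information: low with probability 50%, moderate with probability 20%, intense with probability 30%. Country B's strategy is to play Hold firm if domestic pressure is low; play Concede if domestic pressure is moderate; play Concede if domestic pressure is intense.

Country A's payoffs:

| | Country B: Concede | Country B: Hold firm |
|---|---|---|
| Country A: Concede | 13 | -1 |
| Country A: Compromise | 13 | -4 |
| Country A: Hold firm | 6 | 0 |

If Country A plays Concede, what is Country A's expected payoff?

E[Concede] = 0.5·(-1) + 0.2·13 + 0.3·13 = (-0.5) + 2.6 + 3.9 = 6

6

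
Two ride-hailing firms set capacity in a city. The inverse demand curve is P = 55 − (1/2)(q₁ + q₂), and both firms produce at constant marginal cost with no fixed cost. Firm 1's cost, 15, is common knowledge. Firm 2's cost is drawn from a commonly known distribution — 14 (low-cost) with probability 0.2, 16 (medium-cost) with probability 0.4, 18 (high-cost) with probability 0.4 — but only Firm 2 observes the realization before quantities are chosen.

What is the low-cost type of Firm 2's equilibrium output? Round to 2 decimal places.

27.20

Type-c best response for Firm 2: q₂(c) = (55 − c) − q₁/2.
Firm 1 maximizes expected profit; its first-order condition is 55 − q₁ − (1/2)E[q₂] − 15 = 0.
Substituting E[q₂] and solving: E[c₂] = 16.4, so q₁ = (55 − 2·15 + 16.4)/(3/2) = 27.6.
q₂(low-cost) = (55 − 14 − (1/2)·27.6) = 27.2.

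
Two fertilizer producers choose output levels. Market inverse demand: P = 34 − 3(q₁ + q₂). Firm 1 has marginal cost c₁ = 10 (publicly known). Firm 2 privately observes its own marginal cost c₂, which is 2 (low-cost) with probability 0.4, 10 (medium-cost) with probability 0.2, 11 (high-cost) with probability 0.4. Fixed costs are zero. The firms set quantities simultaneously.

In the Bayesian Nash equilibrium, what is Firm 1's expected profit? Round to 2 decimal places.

16.65

Type-c best response for Firm 2: q₂(c) = (34 − c)/6 − q₁/2.
Firm 1 maximizes expected profit; its first-order condition is 34 − 6q₁ − 3E[q₂] − 10 = 0.
Substituting E[q₂] and solving: E[c₂] = 7.2, so q₁ = (34 − 2·10 + 7.2)/9 = 2.35556.
E[P] = 34 − 3·(q₁ + E[q₂]) = 17.0667; Firm 1's expected profit = (E[P] − 10)·q₁ = (17.0667 − 10)·2.35556 = 16.6459.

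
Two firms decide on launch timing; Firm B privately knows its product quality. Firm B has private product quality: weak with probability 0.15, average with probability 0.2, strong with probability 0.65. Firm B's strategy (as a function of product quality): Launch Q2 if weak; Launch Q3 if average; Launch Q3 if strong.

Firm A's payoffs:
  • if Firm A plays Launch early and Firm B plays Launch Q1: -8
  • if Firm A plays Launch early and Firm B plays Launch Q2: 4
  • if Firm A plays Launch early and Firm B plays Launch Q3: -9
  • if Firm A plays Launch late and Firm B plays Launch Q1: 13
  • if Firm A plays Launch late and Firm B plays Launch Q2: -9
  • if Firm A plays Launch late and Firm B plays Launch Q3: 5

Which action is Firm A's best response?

Launch late

E[Launch early] = 0.15·(4) + 0.2·(-9) + 0.65·(-9) = -7.05
E[Launch late] = 0.15·(-9) + 0.2·(5) + 0.65·(5) = 2.9
Best response: Launch late (2.9 is the largest).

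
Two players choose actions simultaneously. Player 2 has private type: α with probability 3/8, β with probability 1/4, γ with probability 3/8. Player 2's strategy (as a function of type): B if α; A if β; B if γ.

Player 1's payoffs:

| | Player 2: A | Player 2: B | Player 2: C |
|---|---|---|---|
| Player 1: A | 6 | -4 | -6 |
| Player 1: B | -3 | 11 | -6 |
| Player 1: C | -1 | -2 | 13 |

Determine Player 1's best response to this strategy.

B

E[A] = 3/8·(-4) + 1/4·(6) + 3/8·(-4) = -3/2
E[B] = 3/8·(11) + 1/4·(-3) + 3/8·(11) = 15/2
E[C] = 3/8·(-2) + 1/4·(-1) + 3/8·(-2) = -7/4
Best response: B (15/2 is the largest).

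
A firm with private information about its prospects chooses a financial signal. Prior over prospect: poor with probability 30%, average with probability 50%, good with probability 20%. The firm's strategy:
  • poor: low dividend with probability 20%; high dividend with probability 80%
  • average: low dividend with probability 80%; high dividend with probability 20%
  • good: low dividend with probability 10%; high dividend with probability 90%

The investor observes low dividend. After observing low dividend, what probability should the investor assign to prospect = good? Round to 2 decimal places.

Apply Bayes' rule using the sender's strategy as the likelihood.
P(low dividend) = 0.3·0.2 + 0.5·0.8 + 0.2·0.1 = 0.48
P(good | low dividend) = (0.2·0.1) / 0.48 = 0.02 / 0.48 = 0.0416667

0.04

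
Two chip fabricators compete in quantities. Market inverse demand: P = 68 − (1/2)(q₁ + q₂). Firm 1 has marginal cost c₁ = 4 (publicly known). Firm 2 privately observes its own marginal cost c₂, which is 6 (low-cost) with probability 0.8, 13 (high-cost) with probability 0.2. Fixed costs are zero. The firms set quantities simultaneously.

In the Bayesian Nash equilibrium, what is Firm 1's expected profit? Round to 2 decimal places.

1009.50

Firm 2 with cost c maximizes (68 − (1/2)(q₁+q₂) − c)·q₂, giving q₂(c) = (68 − c − (1/2)q₁).
E[c₂] = 0.8·6 + 0.2·13 = 7.4
Firm 1's FOC against E[q₂] yields q₁ = (68 − 2·4 + E[c₂])/(3/2) = (68 − 8 + 7.4)/(3/2) = 44.9333.
E[P] = 68 − (1/2)·(q₁ + E[q₂]) = 26.4667; Firm 1's expected profit = (E[P] − 4)·q₁ = (26.4667 − 4)·44.9333 = 1009.5.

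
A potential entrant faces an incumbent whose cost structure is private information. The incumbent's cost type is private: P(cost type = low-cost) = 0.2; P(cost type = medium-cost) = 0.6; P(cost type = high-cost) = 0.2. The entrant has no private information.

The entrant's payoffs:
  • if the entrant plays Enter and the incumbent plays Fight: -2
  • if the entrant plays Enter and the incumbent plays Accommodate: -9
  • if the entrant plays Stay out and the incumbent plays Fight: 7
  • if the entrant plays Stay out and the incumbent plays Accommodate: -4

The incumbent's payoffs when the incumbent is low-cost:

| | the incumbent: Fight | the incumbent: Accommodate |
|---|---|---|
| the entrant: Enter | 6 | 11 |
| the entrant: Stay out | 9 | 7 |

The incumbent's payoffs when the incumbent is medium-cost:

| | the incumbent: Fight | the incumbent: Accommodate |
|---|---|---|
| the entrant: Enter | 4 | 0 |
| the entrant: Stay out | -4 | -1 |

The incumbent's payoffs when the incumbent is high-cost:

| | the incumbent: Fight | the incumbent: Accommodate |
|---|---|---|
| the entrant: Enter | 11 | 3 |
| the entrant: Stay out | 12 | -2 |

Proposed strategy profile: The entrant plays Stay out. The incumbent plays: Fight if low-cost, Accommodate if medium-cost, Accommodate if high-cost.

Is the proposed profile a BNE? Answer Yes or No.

No

A profile is a BNE iff every type of every player is best-responding given beliefs about the other side.
The entrant plays Stay out: E[Stay out] = 0.2·(7) + 0.6·(-4) + 0.2·(-4) = -1.8; E[Enter] = -7.6. Best-responding. ✓
The incumbent (cost type low-cost), facing Stay out: Fight gives 9, Accommodate gives 7. Proposed Fight is best. ✓
The incumbent (cost type medium-cost), facing Stay out: Fight gives -4, Accommodate gives -1. Proposed Accommodate is best. ✓
The incumbent (cost type high-cost), facing Stay out: Fight gives 12, Accommodate gives -2. Proposed Accommodate is not best — profitable deviation exists. ✗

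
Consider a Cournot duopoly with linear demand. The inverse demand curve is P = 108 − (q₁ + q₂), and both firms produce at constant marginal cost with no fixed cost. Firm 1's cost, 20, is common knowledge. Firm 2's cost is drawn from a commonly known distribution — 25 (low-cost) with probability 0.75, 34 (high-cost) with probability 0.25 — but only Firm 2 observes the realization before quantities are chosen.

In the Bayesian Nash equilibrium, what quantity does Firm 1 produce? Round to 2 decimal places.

Type-c best response for Firm 2: q₂(c) = (108 − c)/2 − q₁/2.
Firm 1 maximizes expected profit; its first-order condition is 108 − 2q₁ − E[q₂] − 20 = 0.
Substituting E[q₂] and solving: E[c₂] = 27.25, so q₁ = (108 − 2·20 + 27.25)/3 = 31.75.

31.75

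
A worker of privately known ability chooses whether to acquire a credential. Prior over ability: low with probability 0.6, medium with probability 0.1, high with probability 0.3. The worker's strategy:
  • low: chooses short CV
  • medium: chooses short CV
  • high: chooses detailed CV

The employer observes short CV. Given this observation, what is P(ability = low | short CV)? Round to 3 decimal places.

P(short CV) = 0.6·1 + 0.1·1 + 0.3·0 = 0.7
P(low | short CV) = (0.6·1) / 0.7 = 0.6 / 0.7 = 0.857143

0.857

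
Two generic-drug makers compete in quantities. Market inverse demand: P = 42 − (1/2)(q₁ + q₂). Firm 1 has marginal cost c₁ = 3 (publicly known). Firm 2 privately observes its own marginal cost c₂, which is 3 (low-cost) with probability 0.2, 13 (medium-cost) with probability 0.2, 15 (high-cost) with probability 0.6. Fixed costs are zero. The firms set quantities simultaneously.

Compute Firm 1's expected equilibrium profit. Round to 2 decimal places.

Firm 2 with cost c maximizes (42 − (1/2)(q₁+q₂) − c)·q₂, giving q₂(c) = (42 − c − (1/2)q₁).
E[c₂] = 0.2·3 + 0.2·13 + 0.6·15 = 12.2
Firm 1's FOC against E[q₂] yields q₁ = (42 − 2·3 + E[c₂])/(3/2) = (42 − 6 + 12.2)/(3/2) = 32.1333.
E[P] = 42 − (1/2)·(q₁ + E[q₂]) = 19.0667; Firm 1's expected profit = (E[P] − 3)·q₁ = (19.0667 − 3)·32.1333 = 516.276.

516.28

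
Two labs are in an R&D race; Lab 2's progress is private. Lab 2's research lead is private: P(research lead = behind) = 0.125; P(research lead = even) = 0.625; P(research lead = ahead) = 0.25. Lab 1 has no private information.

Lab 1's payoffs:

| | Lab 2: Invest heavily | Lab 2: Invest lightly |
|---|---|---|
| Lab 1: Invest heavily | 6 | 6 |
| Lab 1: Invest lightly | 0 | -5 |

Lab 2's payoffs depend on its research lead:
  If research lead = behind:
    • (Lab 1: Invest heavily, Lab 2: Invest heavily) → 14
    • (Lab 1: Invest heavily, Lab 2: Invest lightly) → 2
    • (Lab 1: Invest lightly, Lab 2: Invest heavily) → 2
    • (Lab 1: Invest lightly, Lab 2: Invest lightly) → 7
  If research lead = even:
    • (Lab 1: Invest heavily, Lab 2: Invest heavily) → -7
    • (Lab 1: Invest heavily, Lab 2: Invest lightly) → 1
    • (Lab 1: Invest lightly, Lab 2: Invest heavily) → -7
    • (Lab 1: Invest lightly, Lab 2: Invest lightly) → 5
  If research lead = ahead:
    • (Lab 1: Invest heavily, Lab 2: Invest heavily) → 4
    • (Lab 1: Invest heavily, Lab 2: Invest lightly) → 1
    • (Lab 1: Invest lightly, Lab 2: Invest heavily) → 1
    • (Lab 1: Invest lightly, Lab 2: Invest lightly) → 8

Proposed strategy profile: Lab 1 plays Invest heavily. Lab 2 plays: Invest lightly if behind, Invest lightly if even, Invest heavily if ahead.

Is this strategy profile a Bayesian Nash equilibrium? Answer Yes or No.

No

A profile is a BNE iff every type of every player is best-responding given beliefs about the other side.
Lab 1 plays Invest heavily: E[Invest heavily] = 0.125·(6) + 0.625·(6) + 0.25·(6) = 6; E[Invest lightly] = -3.75. Best-responding. ✓
Lab 2 (research lead behind), facing Invest heavily: Invest heavily gives 14, Invest lightly gives 2. Proposed Invest lightly is not best — profitable deviation exists. ✗
Lab 2 (research lead even), facing Invest heavily: Invest heavily gives -7, Invest lightly gives 1. Proposed Invest lightly is best. ✓
Lab 2 (research lead ahead), facing Invest heavily: Invest heavily gives 4, Invest lightly gives 1. Proposed Invest heavily is best. ✓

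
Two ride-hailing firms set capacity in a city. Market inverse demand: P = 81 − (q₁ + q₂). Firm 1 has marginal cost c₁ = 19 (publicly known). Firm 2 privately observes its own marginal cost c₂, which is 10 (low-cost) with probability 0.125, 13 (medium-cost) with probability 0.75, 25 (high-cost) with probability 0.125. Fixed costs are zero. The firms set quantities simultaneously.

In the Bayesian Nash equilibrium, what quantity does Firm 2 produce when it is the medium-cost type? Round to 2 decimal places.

Firm 2 with cost c maximizes (81 − (q₁+q₂) − c)·q₂, giving q₂(c) = (81 − c − q₁)/2.
E[c₂] = 0.125·10 + 0.75·13 + 0.125·25 = 14.125
Firm 1's FOC against E[q₂] yields q₁ = (81 − 2·19 + E[c₂])/3 = (81 − 38 + 14.125)/3 = 19.0417.
q₂(medium-cost) = (81 − 13 − 19.0417)/2 = 24.4792.

24.48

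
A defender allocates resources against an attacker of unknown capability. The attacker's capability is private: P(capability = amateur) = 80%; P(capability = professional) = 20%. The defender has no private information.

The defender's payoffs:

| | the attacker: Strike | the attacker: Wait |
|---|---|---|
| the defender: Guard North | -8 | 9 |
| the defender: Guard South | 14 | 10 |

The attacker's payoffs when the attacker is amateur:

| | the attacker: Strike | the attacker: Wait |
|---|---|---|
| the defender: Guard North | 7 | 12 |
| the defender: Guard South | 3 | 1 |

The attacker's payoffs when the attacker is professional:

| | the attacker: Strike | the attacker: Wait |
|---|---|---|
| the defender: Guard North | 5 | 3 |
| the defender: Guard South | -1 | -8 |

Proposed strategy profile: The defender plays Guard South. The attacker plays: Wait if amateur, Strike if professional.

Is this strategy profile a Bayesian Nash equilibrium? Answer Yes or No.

No

The defender plays Guard South: E[Guard South] = 0.8·(10) + 0.2·(14) = 10.8; E[Guard North] = 5.6. Best-responding. ✓
The attacker (capability amateur), facing Guard South: Strike gives 3, Wait gives 1. Proposed Wait is not best — profitable deviation exists. ✗
The attacker (capability professional), facing Guard South: Strike gives -1, Wait gives -8. Proposed Strike is best. ✓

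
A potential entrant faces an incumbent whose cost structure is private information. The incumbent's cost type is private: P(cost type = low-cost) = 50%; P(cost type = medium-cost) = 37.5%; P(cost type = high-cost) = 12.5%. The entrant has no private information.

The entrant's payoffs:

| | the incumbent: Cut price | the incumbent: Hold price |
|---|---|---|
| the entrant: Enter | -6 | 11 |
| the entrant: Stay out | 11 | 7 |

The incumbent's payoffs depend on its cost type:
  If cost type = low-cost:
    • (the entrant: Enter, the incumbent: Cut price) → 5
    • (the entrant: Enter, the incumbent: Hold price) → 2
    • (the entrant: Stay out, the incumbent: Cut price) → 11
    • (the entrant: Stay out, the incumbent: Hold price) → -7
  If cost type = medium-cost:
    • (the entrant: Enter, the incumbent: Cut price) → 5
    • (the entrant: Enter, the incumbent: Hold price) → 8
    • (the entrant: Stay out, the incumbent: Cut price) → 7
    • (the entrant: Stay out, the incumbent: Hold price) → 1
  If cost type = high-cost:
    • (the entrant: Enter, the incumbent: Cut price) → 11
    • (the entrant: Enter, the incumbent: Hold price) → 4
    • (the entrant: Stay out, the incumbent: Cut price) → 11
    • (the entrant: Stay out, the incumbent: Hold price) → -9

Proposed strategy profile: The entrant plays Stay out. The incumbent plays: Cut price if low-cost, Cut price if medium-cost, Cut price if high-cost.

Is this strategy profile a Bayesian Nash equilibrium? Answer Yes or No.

Yes

The entrant plays Stay out: E[Stay out] = 0.5·(11) + 0.375·(11) + 0.125·(11) = 11; E[Enter] = -6. Best-responding. ✓
The incumbent (cost type low-cost), facing Stay out: Cut price gives 11, Hold price gives -7. Proposed Cut price is best. ✓
The incumbent (cost type medium-cost), facing Stay out: Cut price gives 7, Hold price gives 1. Proposed Cut price is best. ✓
The incumbent (cost type high-cost), facing Stay out: Cut price gives 11, Hold price gives -9. Proposed Cut price is best. ✓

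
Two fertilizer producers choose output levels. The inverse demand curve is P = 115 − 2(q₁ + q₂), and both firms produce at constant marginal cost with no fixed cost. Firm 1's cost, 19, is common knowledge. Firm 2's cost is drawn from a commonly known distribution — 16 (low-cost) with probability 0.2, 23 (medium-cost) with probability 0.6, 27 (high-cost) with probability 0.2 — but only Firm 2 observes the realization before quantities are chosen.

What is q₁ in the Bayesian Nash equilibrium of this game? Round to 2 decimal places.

Each type of Firm 2 best-responds to q₁; Firm 1 best-responds to the expected q₂ over Firm 2's types.
Firm 2 with cost c maximizes (115 − 2(q₁+q₂) − c)·q₂, giving q₂(c) = (115 − c − 2q₁)/4.
E[c₂] = 0.2·16 + 0.6·23 + 0.2·27 = 22.4
Firm 1's FOC against E[q₂] yields q₁ = (115 − 2·19 + E[c₂])/6 = (115 − 38 + 22.4)/6 = 16.5667.

16.57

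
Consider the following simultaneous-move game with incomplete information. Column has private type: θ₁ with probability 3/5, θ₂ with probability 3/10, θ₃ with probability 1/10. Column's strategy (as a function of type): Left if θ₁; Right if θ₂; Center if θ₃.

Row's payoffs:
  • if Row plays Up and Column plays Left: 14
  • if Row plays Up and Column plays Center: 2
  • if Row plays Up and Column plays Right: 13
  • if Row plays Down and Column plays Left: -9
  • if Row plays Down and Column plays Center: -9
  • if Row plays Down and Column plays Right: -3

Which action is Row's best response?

Up

E[Up] = 3/5·(14) + 3/10·(13) + 1/10·(2) = 25/2
E[Down] = 3/5·(-9) + 3/10·(-3) + 1/10·(-9) = -36/5
Best response: Up (25/2 is the largest).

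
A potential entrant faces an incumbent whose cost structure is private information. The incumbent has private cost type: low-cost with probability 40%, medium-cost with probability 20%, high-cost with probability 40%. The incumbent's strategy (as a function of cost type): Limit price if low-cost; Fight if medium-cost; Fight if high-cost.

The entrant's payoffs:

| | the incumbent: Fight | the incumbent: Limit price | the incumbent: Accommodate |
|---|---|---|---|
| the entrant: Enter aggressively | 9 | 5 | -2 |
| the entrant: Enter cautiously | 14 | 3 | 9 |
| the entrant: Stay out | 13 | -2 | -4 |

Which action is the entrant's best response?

E[Enter aggressively] = 0.4·(5) + 0.2·(9) + 0.4·(9) = 7.4
E[Enter cautiously] = 0.4·(3) + 0.2·(14) + 0.4·(14) = 9.6
E[Stay out] = 0.4·(-2) + 0.2·(13) + 0.4·(13) = 7
Best response: Enter cautiously (9.6 is the largest).

Enter cautiously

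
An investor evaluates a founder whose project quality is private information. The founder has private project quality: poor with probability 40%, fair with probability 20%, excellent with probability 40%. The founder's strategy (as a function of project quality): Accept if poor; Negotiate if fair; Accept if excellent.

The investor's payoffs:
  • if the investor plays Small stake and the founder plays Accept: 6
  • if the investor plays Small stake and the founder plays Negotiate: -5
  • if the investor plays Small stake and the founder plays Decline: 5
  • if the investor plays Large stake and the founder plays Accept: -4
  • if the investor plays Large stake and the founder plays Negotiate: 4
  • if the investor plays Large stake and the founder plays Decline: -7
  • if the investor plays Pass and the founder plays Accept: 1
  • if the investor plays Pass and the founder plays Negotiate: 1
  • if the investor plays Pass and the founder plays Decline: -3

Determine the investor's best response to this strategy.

Small stake

Compute the investor's expected payoff for each action, taking the expectation over the founder's type.
E[Small stake] = 0.4·(6) + 0.2·(-5) + 0.4·(6) = 3.8
E[Large stake] = 0.4·(-4) + 0.2·(4) + 0.4·(-4) = -2.4
E[Pass] = 0.4·(1) + 0.2·(1) + 0.4·(1) = 1
Best response: Small stake (3.8 is the largest).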